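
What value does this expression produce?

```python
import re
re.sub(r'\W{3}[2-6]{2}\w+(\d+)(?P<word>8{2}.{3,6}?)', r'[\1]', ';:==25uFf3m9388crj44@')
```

';[3]44@'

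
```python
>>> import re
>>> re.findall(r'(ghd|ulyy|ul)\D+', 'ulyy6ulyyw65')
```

['ul', 'ulyy']

Branches in `(...|...)` are attempted left-to-right; the first branch that allows the whole pattern to succeed is taken.
Scanning left to right: at [0:4] match 'ulyy', group 1 = 'ul'; at [5:10] match 'ulyyw', group 1 = 'ulyy'.
One capturing group, so `findall` returns just the captured substring from each match — 2 in all.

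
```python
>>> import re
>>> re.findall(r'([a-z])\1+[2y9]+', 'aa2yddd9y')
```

['a', 'd']

After group 1 captures some text, `\1` only succeeds where that same text appears again.
`findall` collects group 1 from each match (2 total).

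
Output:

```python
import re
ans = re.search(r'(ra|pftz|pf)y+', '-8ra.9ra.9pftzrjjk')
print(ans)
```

None

Unlike `match`, `search` isn't anchored — it looks for the pattern anywhere in the string.
Here nothing in the string fits, so the call returns None.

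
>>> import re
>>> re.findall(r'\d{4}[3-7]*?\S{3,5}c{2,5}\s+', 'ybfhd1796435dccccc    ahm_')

['1796435dccccc    ']

The pattern matches exactly 4 of a digit, then zero or more of a character in [3-7] (lazy); then 3 to 5 of a non-whitespace character, then 2 to 5 of the literal 'c', then one or more of whitespace.
Matches: at [5:22] → '1796435dccccc    '.
`findall` yields the raw match text (1 of them) because the pattern has no groups.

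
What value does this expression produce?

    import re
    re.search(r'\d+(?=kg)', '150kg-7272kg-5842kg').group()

'150'

The positive lookaround only admits positions where the adjacent text matches; those characters stay outside the span.
`search` walks the string left to right and returns the first match it finds.
The match spans [0:3] → '150'.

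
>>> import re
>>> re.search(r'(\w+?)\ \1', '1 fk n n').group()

After group 1 captures some text, `\1` only succeeds where that same text appears again.
`re.search` scans for the first position where the pattern succeeds.
The match spans [5:8] → 'n n'.
Captured: group 1 = 'n'.

'n n'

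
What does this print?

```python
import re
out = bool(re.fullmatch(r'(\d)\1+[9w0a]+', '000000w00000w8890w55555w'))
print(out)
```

For `fullmatch`, every character of the input must be accounted for by the pattern.
Here the pattern can't cover the whole string, so the call returns None, and `bool(None)` is False.

False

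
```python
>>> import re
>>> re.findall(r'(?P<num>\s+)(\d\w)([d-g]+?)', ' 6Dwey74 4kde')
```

A non-greedy quantifier consumes as few characters as it can — just enough that the remainder of the pattern still matches from where it stops; whatever follows it matches normally.
`findall` packs the 3 group values into a tuple for every match.

[(' ', '4k', 'd')]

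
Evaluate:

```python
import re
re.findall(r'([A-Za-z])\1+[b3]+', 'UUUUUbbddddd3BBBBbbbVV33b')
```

['U', 'd', 'B', 'V']

A backreference is literal: `\1` must see the identical characters the first group matched.
Walking the string: at [0:7] match 'UUUUUbb', group 1 = 'U'; at [7:13] match 'ddddd3', group 1 = 'd'; at [13:20] match 'BBBBbbb', group 1 = 'B'; at [20:25] match 'VV33b', group 1 = 'V'.
With a single group, `findall` returns only what that group captured — 4 items.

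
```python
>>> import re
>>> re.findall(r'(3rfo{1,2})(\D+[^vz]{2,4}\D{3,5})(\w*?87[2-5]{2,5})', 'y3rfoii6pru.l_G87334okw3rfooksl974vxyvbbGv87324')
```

A `+?`/`*?`/`{m,n}?` starts at its minimum and grows only as far as needed for what follows to match.
`findall` packs the 3 group values into a tuple for every match.

[('3rfo', 'ii6pru.l_G', '87334'), ('3rfoo', 'ksl974vxyvb', 'bGv87324')]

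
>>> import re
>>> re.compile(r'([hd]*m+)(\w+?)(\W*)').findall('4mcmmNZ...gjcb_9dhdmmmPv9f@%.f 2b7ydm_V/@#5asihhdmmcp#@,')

[('m', 'c', ''), ('mm', 'N', ''), ('dhdmmm', 'P', ''), ('dm', '_', ''), ('hhdmm', 'c', '')]

This matches zero or more of one of [hd], then one or more of the literal 'm' (captured); then one or more of a word character (lazy) (captured); then zero or more of a non-word character (captured).
Scanning left to right: at [1:3] match 'mc', groups = ('m', 'c', ''); at [3:6] match 'mmN', groups = ('mm', 'N', ''); at [16:23] match 'dhdmmmP', groups = ('dhdmmm', 'P', ''); at [35:38] match 'dm_', groups = ('dm', '_', ''); at [46:52] match 'hhdmmc', groups = ('hhdmm', 'c', '').
`findall` packs the 3 group values into a tuple for every match.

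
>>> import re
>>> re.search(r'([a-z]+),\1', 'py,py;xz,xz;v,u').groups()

`\1` has to match the exact text group 1 already captured.
`re.search` tries every starting position until one works.
The match spans [0:5] → 'py,py'.
Captured: group 1 = 'py'.

('py',)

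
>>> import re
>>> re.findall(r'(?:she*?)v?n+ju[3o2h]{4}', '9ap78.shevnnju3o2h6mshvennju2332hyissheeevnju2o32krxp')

Since nothing is captured, `findall` lists the 2 matched substrings directly.

['shevnnju3o2h', 'sheeevnju2o32']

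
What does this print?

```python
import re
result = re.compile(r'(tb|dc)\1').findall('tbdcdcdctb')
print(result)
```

['dc']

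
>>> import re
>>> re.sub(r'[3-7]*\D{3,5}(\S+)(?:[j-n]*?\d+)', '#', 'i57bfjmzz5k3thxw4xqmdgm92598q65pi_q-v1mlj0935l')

'i#l'

The pattern matches zero or more of a character in [3-7], then 3 to 5 of a non-digit; then one or more of a non-whitespace character (captured); then zero or more of a character in [j-n] (lazy), then one or more of a digit (non-capturing group).
Matches: at [1:45] → '57bfjmzz5k3thxw4xqmdgm92598q65pi_q-v1mlj0935'.
Each match is replaced by '#'.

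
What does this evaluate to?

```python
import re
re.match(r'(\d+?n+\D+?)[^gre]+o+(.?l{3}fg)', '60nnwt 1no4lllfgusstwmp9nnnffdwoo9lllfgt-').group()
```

The pattern matches one or more of a digit (lazy), then one or more of the literal 'n', then one or more of a non-digit (lazy) (captured); then one or more of any character except [gre], then one or more of the literal 'o'; then optionally any character, then exactly 3 of a literal 'l', then the literal 'fg' (captured).
`match` is anchored at position 0; if the pattern doesn't fit there, it returns None.
The match spans [0:16] → '60nnwt 1no4lllfg'.
Captured: group 1 = '60nnw', group 2 = '4lllfg'.

'60nnwt 1no4lllfg'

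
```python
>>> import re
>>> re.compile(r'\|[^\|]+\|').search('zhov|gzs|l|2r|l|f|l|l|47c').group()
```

The match spans [4:9] → '|gzs|'.

'|gzs|'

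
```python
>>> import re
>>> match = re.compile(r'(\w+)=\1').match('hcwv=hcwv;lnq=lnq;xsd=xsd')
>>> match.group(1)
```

A backreference is literal: `\1` must see the identical characters the first group matched.
`re.match` won't scan ahead — the pattern has to work from the very first character.
The match spans [0:9] → 'hcwv=hcwv'.
Captured: group 1 = 'hcwv'.

'hcwv'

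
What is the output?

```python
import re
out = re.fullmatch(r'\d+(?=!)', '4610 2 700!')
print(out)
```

None

Because the assertion is zero-width, the text it checks is not consumed and won't appear in the result.
`fullmatch` succeeds only if the pattern covers the string from start to end.
Here there's no way to consume every character, so the call returns None.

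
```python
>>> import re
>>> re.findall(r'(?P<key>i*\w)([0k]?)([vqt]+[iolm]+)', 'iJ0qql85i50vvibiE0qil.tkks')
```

[('iJ', '0', 'qql'), ('i5', '0', 'vvi'), ('iE', '0', 'qil')]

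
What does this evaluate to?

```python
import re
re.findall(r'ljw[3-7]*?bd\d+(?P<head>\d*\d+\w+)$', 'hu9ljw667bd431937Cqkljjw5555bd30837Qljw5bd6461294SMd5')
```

['7Cqkljjw5555bd30837Qljw5bd6461294SMd5']

Pattern: the literal 'ljw', then zero or more of a character in [3-7] (lazy), then the literal 'bd'; then one or more of a digit; then zero or more of a digit, then one or more of a digit, then one or more of a word character (captured as 'head'); then anchored at the end.
One capturing group, so `findall` returns just the captured substring from the one match — 1 in all.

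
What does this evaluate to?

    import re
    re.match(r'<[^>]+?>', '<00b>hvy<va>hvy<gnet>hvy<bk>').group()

'<00b>'

`re.match` only tries the pattern at the start of the string.
The match spans [0:5] → '<00b>'.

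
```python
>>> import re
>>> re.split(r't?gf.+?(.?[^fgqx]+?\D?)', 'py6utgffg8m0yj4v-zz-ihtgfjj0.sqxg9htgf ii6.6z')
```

['py6u', 'g8m', '0yj4v-zz-ih', 'j0.', 'sqxg9h', 'ii', '6.6z']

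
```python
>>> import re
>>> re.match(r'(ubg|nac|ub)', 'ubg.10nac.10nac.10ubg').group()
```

'ubg'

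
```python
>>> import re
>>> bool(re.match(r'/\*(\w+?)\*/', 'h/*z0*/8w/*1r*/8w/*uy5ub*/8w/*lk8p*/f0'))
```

False

`re.match` only tries the pattern at the start of the string.
Here position 0 doesn't satisfy it, so the call returns None, and `bool(None)` is False.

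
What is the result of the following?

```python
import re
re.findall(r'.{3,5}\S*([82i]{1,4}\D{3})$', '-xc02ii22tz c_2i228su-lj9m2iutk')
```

['iutk']

Because there's exactly one group, `findall` drops the full match and keeps group 1 from the one hit.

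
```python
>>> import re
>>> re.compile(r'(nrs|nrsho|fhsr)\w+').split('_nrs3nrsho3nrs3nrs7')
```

['_', 'nrs', '']

Matches to split on: at [1:19] → 'nrs3nrsho3nrs3nrs7'.
With a capturing group present, the delimiter's captured portion is kept in the result list.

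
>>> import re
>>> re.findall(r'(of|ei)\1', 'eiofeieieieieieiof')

['ei', 'ei', 'ei']

The backreference `\1` re-matches whatever the first group consumed, character for character.
Matches: at [4:8] match 'eiei', group 1 = 'ei'; at [8:12] match 'eiei', group 1 = 'ei'; at [12:16] match 'eiei', group 1 = 'ei'.
With a single group, `findall` returns only what that group captured — 3 items.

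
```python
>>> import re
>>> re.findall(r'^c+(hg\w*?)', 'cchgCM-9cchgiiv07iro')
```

['hg']

The `?` after the quantifier makes it lazy — it takes as little as possible before letting the rest of the pattern try.
With a single group, `findall` returns only what that group captured — 1 item.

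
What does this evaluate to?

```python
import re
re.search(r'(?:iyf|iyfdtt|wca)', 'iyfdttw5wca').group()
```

'iyf'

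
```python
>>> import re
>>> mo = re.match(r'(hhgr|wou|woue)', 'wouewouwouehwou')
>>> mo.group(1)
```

'wou'

Alternation tries branches left to right and keeps the first one that lets the overall match succeed at that position.
`re.match` only tries the pattern at the start of the string.
The match spans [0:3] → 'wou'.
Captured: group 1 = 'wou'.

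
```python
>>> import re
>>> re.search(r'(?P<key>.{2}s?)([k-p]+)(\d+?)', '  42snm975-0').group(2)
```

'nm'

The pattern matches exactly 2 of any character, then optionally the literal 's' (captured as 'key'); then one or more of a character in [k-p] (captured); then one or more of a digit (lazy) (captured).
Unlike `match`, `search` isn't anchored — it looks for the pattern anywhere in the string.
The match spans [2:8] → '42snm9'.
Captured: group 1 = '42s', group 2 = 'nm', group 3 = '9'.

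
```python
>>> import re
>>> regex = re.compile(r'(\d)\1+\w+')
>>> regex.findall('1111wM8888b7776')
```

['1']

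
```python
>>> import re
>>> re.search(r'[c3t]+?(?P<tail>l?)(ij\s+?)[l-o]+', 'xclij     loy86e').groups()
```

This matches one or more of one of [c3t] (lazy); then optionally a literal 'l' (captured as 'tail'); then the literal 'ij', then one or more of whitespace (lazy) (captured); then one or more of a character in [l-o].
`re.search` scans for the first position where the pattern succeeds.
The match spans [1:12] → 'clij     lo'.
Captured: group 1 = 'l', group 2 = 'ij     '.

('l', 'ij     ')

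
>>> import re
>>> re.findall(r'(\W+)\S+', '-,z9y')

The pattern matches one or more of a non-word character (captured); then one or more of a non-whitespace character.
Matches: at [0:5] match '-,z9y', group 1 = '-,'.
`findall` collects group 1 from the one match (1 total).

['-,']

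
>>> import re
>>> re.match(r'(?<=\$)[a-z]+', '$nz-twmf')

None

The positive lookaround only admits positions where the adjacent text matches; those characters stay outside the span.
With `match`, the pattern is implicitly anchored at the beginning.
Here the string doesn't start with a match, so the call returns None.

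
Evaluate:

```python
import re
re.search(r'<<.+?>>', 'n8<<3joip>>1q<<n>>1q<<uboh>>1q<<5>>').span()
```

(2, 11)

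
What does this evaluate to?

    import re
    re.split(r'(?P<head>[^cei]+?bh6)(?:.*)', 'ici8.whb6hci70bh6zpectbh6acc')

['ici8.whb6hci', '70bh6', '']

The group in the pattern means `split` returns the separators' captures alongside the pieces.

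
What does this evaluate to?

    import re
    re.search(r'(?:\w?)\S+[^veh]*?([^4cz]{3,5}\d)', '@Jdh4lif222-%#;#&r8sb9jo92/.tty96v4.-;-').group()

The pattern matches optionally a word character (non-capturing group); then one or more of a non-whitespace character; then zero or more of any character except [veh] (lazy); then 3 to 5 of any character except [4cz], then a digit (captured).
`re.search` scans for the first position where the pattern succeeds.
The match spans [0:35] → '@Jdh4lif222-%#;#&r8sb9jo92/.tty96v4'.
Captured: group 1 = '96v4'.

'@Jdh4lif222-%#;#&r8sb9jo92/.tty96v4'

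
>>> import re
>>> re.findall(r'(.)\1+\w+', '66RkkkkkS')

['6']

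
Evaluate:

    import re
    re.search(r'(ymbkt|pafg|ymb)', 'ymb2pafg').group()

'ymb'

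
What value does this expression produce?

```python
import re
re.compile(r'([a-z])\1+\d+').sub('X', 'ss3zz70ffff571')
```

The backreference `\1` re-matches whatever the first group consumed, character for character.
`sub` substitutes 'X' at each match site.

'XXX'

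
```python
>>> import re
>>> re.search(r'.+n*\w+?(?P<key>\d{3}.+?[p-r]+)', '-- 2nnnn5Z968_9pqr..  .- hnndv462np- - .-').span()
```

Pattern: one or more of any character, then zero or more of the literal 'n', then one or more of a word character (lazy); then exactly 3 of a digit, then one or more of any character (lazy), then one or more of a character in [p-r] (captured as 'key').
Unlike `match`, `search` isn't anchored — it looks for the pattern anywhere in the string.
The match spans [0:35] → '-- 2nnnn5Z968_9pqr..  .- hnndv462np'.
Captured: group 1 = '462np'.

(0, 35)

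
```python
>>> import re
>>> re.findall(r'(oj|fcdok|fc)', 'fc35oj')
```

`findall` collects group 1 from each match (2 total).

['fc', 'oj']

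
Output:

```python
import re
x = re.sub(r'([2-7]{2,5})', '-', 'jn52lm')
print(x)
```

Each match is replaced by '-'.

jn-lm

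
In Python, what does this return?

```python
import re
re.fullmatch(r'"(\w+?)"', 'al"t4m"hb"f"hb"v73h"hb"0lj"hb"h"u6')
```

None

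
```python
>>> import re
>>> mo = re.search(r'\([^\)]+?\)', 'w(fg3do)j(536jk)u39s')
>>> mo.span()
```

(1, 8)

`re.search` scans for the first position where the pattern succeeds.
The match spans [1:8] → '(fg3do)'.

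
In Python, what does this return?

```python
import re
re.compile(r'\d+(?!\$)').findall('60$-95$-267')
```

The negative lookaround is zero-width — it rules out positions where the adjacent text would match, without consuming anything.
With no groups in the pattern, `findall` gives back each whole match — 3 here.

['6', '9', '267']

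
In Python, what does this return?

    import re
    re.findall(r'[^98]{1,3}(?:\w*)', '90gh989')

['0gh989']

The pattern matches 1 to 3 of any character except [98]; then zero or more of a word character (non-capturing group).
`findall` yields the raw match text (1 of them) because the pattern has no groups.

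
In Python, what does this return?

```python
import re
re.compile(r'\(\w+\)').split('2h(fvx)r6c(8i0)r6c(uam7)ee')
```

['2h', 'r6c', 'r6c', 'ee']

Splitting on the pattern gives 4 pieces.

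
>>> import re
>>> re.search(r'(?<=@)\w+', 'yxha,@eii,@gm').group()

'eii'

Because the assertion is zero-width, the text it checks is not consumed and won't appear in the result.
Unlike `match`, `search` isn't anchored — it looks for the pattern anywhere in the string.
The match spans [6:9] → 'eii'.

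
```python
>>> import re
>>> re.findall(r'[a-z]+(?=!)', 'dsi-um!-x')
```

The positive lookaround only admits positions where the adjacent text matches; those characters stay outside the span.
`findall` yields the raw match text (1 of them) because the pattern has no groups.

['um']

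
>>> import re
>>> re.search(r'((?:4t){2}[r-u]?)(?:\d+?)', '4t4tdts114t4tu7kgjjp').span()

(9, 15)

This matches the literal '4t' repeated 2 times, then optionally a character in [r-u] (captured); then one or more of a digit (lazy) (non-capturing group).
`search` walks the string left to right and returns the first match it finds.
The match spans [9:15] → '4t4tu7'.
Captured: group 1 = '4t4tu'.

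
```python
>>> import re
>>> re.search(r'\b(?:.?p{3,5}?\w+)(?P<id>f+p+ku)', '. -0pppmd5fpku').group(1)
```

The match spans [3:14] → '0pppmd5fpku'.
Captured: group 1 = 'fpku'.

'fpku'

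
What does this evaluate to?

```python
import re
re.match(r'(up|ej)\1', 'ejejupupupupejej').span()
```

(0, 4)

`re.match` only tries the pattern at the start of the string.
The match spans [0:4] → 'ejej'.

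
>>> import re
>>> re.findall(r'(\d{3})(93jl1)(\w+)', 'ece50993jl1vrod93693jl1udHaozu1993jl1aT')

[('509', '93jl1', 'vrod93693jl1udHaozu1993jl1aT')]

This matches exactly 3 of a digit (captured); then the literal '93', then the literal 'jl1' (captured); then one or more of a word character (captured).
Walking the string: at [3:39] match '50993jl1vrod93693jl1udHaozu1993jl1aT', groups = ('509', '93jl1', 'vrod93693jl1udHaozu1993jl1aT').
Multiple groups make `findall` return tuples — one 3-tuple for the one match.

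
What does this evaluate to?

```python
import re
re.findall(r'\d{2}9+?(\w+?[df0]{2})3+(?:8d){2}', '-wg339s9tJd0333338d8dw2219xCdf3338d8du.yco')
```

This matches exactly 2 of a digit, then one or more of a literal '9' (lazy); then one or more of a word character (lazy), then exactly 2 of one of [df0] (captured); then one or more of a literal '3', then the literal '8d' repeated 2 times.
Because the quantifier is non-greedy, it stops expanding at the earliest point where the rest of the pattern can succeed.
Matches: at [3:21] match '339s9tJd0333338d8d', group 1 = 's9tJd0'; at [23:37] match '219xCdf3338d8d', group 1 = 'xCdf'.
`findall` collects group 1 from each match (2 total).

['s9tJd0', 'xCdf']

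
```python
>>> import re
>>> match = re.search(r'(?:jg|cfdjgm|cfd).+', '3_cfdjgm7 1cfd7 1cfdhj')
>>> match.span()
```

(2, 22)

The match spans [2:22] → 'cfdjgm7 1cfd7 1cfdhj'.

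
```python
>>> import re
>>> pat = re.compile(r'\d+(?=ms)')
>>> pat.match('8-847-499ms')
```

None

The positive lookaround only admits positions where the adjacent text matches; those characters stay outside the span.
With `match`, the pattern is implicitly anchored at the beginning.
Here the string doesn't start with a match, so the call returns None.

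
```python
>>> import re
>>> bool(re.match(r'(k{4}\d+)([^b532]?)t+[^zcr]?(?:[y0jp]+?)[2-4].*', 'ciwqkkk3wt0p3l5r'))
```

False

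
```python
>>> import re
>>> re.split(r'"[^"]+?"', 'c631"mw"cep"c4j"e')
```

Matches to split on: at [4:8] → '"mw"'; at [11:16] → '"c4j"'.
Each match becomes a cut point; 3 segments remain.

['c631', 'cep', 'e']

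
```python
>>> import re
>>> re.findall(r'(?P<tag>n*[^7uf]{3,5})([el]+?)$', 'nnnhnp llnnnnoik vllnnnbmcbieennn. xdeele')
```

[('nnn. xde', 'ele')]

This matches zero or more of a literal 'n', then 3 to 5 of any character except [7uf] (captured as 'tag'); then one or more of one of [el] (lazy) (captured); then anchored at the end.
Scanning left to right: at [30:41] match 'nnn. xdeele', groups = ('nnn. xde', 'ele').
With 2 capturing groups, `findall` returns a 2-tuple per match.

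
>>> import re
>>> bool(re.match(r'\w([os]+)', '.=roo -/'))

This matches a word character; then one or more of one of [os] (captured).
`re.match` won't scan ahead — the pattern has to work from the very first character.
Here the pattern fails at index 0, so the call returns None, and `bool(None)` is False.

False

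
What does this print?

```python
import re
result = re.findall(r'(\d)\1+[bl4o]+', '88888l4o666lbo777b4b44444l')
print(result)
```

['8', '6', '7']

A backreference is literal: `\1` must see the identical characters the first group matched.
Because there's exactly one group, `findall` drops the full match and keeps group 1 from each hit.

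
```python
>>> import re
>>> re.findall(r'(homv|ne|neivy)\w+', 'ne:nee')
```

['ne']

With a single group, `findall` returns only what that group captured — 1 item.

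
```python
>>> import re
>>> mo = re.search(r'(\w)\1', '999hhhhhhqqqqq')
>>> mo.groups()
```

The match spans [0:2] → '99'.
Captured: group 1 = '9'.

('9',)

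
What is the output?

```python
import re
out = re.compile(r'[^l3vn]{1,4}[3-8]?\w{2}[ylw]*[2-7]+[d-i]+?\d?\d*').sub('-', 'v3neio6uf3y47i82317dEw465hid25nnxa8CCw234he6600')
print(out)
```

This matches 1 to 4 of any character except [l3vn]; then optionally a character in [3-8], then exactly 2 of a word character, then zero or more of one of [ylw]; then one or more of a character in [2-7]; then one or more of a character in [d-i] (lazy), then optionally a digit, then zero or more of a digit.
Because the quantifier is non-greedy, it stops expanding at the earliest point where the rest of the pattern can succeed.
Matches: at [4:19] → 'io6uf3y47i82317'; at [19:26] → 'dEw465h'; at [32:42] → 'xa8CCw234h'.
`sub` substitutes '-' at each match site.

v3ne--id25nn-e6600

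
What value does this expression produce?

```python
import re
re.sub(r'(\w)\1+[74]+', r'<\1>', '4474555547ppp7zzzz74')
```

A backreference is literal: `\1` must see the identical characters the first group matched.
`\1` in the replacement pulls in group 1's text for each match.

'<4><5><p><z>'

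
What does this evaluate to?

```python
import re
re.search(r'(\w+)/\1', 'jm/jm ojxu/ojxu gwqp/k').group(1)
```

The match spans [0:5] → 'jm/jm'.
Captured: group 1 = 'jm'.

'jm'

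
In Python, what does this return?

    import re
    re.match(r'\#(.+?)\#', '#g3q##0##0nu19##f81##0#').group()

`match` is anchored at position 0; if the pattern doesn't fit there, it returns None.
The match spans [0:5] → '#g3q#'.

'#g3q#'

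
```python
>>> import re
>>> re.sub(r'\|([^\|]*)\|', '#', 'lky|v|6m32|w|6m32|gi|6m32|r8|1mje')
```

'lky#6m32#6m32#6m32#1mje'

Matches: at [3:6] → '|v|'; at [10:13] → '|w|'; at [17:21] → '|gi|'; at [25:29] → '|r8|'.
Every occurrence is swapped for '#'.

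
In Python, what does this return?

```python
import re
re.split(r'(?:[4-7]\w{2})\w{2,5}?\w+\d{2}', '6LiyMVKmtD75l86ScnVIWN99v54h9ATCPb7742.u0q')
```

['', '.u0q']

The pattern matches a character in [4-7], then exactly 2 of a word character (non-capturing group); then 2 to 5 of a word character (lazy), then one or more of a word character, then exactly 2 of a digit.
Matches to split on: at [0:38] → '6LiyMVKmtD75l86ScnVIWN99v54h9ATCPb7742'.
Splitting on the pattern gives 2 pieces.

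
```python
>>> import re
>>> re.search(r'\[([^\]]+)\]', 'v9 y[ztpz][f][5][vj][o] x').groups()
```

('ztpz',)

Unlike `match`, `search` isn't anchored — it looks for the pattern anywhere in the string.
The match spans [4:10] → '[ztpz]'.
Captured: group 1 = 'ztpz'.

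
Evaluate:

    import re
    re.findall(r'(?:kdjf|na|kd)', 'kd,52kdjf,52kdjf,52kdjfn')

['kd', 'kdjf', 'kdjf', 'kdjf']

`|` is ordered: at each position the engine commits to the first alternative that works.
`findall` yields the raw match text (4 of them) because the pattern has no groups.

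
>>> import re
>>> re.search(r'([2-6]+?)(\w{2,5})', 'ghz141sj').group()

The match spans [4:8] → '41sj'.

'41sj'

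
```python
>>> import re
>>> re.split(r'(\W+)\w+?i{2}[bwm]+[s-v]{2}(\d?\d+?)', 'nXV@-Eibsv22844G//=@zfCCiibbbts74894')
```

['nXV@-Eibsv22844G', '//=@', '74', '894']

The `?` after the quantifier makes it lazy — it takes as little as possible before letting the rest of the pattern try.
The group in the pattern means `split` returns the separators' captures alongside the pieces.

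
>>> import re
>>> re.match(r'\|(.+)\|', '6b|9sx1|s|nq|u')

`match` is anchored at position 0; if the pattern doesn't fit there, it returns None.
Here the pattern fails at index 0, so the call returns None.

None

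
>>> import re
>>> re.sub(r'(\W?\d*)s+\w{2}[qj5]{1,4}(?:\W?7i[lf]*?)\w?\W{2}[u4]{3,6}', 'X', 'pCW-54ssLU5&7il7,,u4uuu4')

Pattern: optionally a non-word character, then zero or more of a digit (captured); then one or more of a literal 's'; then exactly 2 of a word character, then 1 to 4 of one of [qj5]; then optionally a non-word character, then the literal '7i', then zero or more of one of [lf] (lazy) (non-capturing group); then optionally a word character, then exactly 2 of a non-word character, then 3 to 6 of one of [u4].
Each match is replaced by 'X'.

'pCWX'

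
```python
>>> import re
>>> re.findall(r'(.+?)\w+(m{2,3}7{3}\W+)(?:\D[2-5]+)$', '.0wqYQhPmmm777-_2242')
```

[('.', 'mm777-')]

Lazy quantifiers expand one character at a time until the remainder of the pattern can match.
`findall` packs the 2 group values into a tuple for every match.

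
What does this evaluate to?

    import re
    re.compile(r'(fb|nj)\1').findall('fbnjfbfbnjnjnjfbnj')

`\1` has to match the exact text group 1 already captured.
With a single group, `findall` returns only what that group captured — 2 items.

['fb', 'nj']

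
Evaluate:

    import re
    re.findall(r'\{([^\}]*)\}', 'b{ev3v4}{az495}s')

Matches: at [1:8] match '{ev3v4}', group 1 = 'ev3v4'; at [8:15] match '{az495}', group 1 = 'az495'.
Because there's exactly one group, `findall` drops the full match and keeps group 1 from each hit.

['ev3v4', 'az495']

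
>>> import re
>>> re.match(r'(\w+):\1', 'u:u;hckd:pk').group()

'u:u'

`re.match` only tries the pattern at the start of the string.
The match spans [0:3] → 'u:u'.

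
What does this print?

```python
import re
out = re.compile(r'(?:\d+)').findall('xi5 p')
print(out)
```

Pattern: one or more of a digit (non-capturing group).
Since nothing is captured, `findall` lists the 1 matched substring directly.

['5']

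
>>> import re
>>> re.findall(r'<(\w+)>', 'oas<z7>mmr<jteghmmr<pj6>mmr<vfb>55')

['z7', 'pj6', 'vfb']

With a single group, `findall` returns only what that group captured — 3 items.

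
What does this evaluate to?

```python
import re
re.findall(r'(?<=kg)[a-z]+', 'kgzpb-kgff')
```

['zpb', 'ff']

The lookaround is zero-width — it requires the adjacent text to match without consuming it, so the asserted text isn't part of the match.
Matches: at [2:5] → 'zpb'; at [8:10] → 'ff'.
With no groups in the pattern, `findall` gives back each whole match — 2 here.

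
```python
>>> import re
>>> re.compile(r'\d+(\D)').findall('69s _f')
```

Pattern: one or more of a digit; then a non-digit (captured).
Walking the string: at [0:3] match '69s', group 1 = 's'.
`findall` collects group 1 from the one match (1 total).

['s']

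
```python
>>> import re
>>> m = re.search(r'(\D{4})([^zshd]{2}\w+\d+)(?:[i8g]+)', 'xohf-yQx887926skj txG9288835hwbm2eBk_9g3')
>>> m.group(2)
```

'-yQx8'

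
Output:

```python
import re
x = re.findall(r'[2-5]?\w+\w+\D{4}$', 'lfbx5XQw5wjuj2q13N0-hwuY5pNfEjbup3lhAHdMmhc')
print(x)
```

['hwuY5pNfEjbup3lhAHdMmhc']

This matches optionally a character in [2-5]; then one or more of a word character, then one or more of a word character, then exactly 4 of a non-digit; then anchored at the end.
Matches: at [20:43] → 'hwuY5pNfEjbup3lhAHdMmhc'.
With no groups in the pattern, `findall` gives back each whole match — 1 here.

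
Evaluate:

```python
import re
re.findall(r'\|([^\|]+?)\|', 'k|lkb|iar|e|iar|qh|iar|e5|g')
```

['lkb', 'e', 'qh', 'e5']

Because there's exactly one group, `findall` drops the full match and keeps group 1 from each hit.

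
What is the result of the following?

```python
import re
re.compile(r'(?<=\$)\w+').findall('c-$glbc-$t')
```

Because the assertion is zero-width, the text it checks is not consumed and won't appear in the result.
`findall` yields the raw match text (2 of them) because the pattern has no groups.

['glbc', 't']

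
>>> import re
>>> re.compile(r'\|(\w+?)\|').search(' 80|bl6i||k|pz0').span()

(3, 9)

`re.search` tries every starting position until one works.
The match spans [3:9] → '|bl6i|'.
Captured: group 1 = 'bl6i'.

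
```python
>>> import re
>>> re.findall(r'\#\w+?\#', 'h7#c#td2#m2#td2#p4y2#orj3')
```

Matches: at [2:5] → '#c#'; at [8:12] → '#m2#'; at [15:21] → '#p4y2#'.
Since nothing is captured, `findall` lists the 3 matched substrings directly.

['#c#', '#m2#', '#p4y2#']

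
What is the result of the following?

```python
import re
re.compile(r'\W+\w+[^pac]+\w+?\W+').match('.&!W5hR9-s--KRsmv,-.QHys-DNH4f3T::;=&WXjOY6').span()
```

(0, 37)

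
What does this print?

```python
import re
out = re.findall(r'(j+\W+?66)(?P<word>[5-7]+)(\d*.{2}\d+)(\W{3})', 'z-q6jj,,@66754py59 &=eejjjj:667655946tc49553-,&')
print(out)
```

[('jj,,@66', '75', '4py59', ' &='), ('jjjj:66', '7655', '946tc49553', '-,&')]

Pattern: one or more of a literal 'j', then one or more of a non-word character (lazy), then the literal '66' (captured); then one or more of a character in [5-7] (captured as 'word'); then zero or more of a digit, then exactly 2 of any character, then one or more of a digit (captured); then exactly 3 of a non-word character (captured).
Scanning left to right: at [4:21] match 'jj,,@66754py59 &=', groups = ('jj,,@66', '75', '4py59', ' &='); at [23:47] match 'jjjj:667655946tc49553-,&', groups = ('jjjj:66', '7655', '946tc49553', '-,&').
Multiple groups make `findall` return tuples — one 4-tuple for each match.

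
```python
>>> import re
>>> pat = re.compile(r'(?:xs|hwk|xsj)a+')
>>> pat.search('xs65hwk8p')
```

None

Here the pattern never matches, so the call returns None.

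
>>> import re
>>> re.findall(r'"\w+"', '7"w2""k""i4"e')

Walking the string: at [1:5] → '"w2"'; at [5:8] → '"k"'; at [8:12] → '"i4"'.
With no groups in the pattern, `findall` gives back each whole match — 3 here.

['"w2"', '"k"', '"i4"']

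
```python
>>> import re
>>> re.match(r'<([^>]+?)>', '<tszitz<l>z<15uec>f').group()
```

'<tszitz<l>'

`match` is anchored at position 0; if the pattern doesn't fit there, it returns None.
The match spans [0:10] → '<tszitz<l>'.
Captured: group 1 = 'tszitz<l'.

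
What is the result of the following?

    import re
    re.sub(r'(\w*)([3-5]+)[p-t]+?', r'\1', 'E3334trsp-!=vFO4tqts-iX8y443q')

'E333rsp-!=vFOqts-iX8y44'

The pattern matches zero or more of a word character (captured); then one or more of a character in [3-5] (captured); then one or more of a character in [p-t] (lazy).
With the lazy modifier that quantifier settles for the fewest repetitions that let the rest of the pattern succeed (the atoms after it are unaffected and can still be greedy).
Matches: at [0:6] → 'E3334t'; at [12:17] → 'vFO4t'; at [21:29] → 'iX8y443q'.
`\1` in the replacement pulls in group 1's text for each match.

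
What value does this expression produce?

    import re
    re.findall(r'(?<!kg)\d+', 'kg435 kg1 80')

The negative lookaround is zero-width — it rules out positions where the adjacent text would match, without consuming anything.
Walking the string: at [3:5] → '35'; at [10:12] → '80'.
Since nothing is captured, `findall` lists the 2 matched substrings directly.

['35', '80']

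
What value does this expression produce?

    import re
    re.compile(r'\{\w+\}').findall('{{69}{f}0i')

['{69}', '{f}']

No capturing groups, so `findall` returns the 2 full match strings.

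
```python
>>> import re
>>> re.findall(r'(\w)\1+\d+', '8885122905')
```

['8']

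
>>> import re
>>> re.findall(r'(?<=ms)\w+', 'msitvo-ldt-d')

['itvo']

The positive lookaround only admits positions where the adjacent text matches; those characters stay outside the span.
Since nothing is captured, `findall` lists the 1 matched substring directly.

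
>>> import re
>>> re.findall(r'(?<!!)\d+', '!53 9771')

['3', '9771']

The negative lookaround is zero-width — it rules out positions where the adjacent text would match, without consuming anything.
Scanning left to right: at [2:3] → '3'; at [4:8] → '9771'.
With no groups in the pattern, `findall` gives back each whole match — 2 here.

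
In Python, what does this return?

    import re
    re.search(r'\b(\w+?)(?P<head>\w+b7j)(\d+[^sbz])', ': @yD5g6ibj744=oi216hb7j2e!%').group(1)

'o'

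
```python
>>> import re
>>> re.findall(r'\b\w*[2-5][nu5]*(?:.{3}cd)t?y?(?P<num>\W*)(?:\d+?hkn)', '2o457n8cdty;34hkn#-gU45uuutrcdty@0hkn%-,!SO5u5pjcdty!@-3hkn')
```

[';', '@', '!@-']

The pattern matches a word boundary (`\b`, zero-width); then zero or more of a word character, then a character in [2-5], then zero or more of one of [nu5]; then exactly 3 of any character, then the literal 'cd' (non-capturing group); then optionally the literal 't', then optionally a literal 'y'; then zero or more of a non-word character (captured as 'num'); then one or more of a digit (lazy), then the literal 'h', then the literal 'kn' (non-capturing group).
Walking the string: at [0:17] match '2o457n8cdty;34hkn', group 1 = ';'; at [19:37] match 'gU45uuutrcdty@0hkn', group 1 = '@'; at [41:59] match 'SO5u5pjcdty!@-3hkn', group 1 = '!@-'.
With a single group, `findall` returns only what that group captured — 3 items.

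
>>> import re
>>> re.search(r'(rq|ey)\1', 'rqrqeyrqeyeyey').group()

`\1` has to match the exact text group 1 already captured.
The match spans [0:4] → 'rqrq'.

'rqrq'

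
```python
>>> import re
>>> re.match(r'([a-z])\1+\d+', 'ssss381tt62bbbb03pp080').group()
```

'ssss381'

`\1` has to match the exact text group 1 already captured.
`re.match` won't scan ahead — the pattern has to work from the very first character.
The match spans [0:7] → 'ssss381'.
Captured: group 1 = 's'.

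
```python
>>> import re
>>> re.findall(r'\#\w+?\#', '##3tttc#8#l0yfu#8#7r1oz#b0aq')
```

`findall` yields the raw match text (3 of them) because the pattern has no groups.

['#3tttc#', '#l0yfu#', '#7r1oz#']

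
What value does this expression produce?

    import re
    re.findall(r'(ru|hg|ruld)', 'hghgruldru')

['hg', 'hg', 'ru', 'ru']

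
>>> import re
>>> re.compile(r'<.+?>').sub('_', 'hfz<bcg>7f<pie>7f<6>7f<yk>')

Lazy quantifiers expand one character at a time until the remainder of the pattern can match.
`sub` substitutes '_' at each match site.

'hfz_7f_7f_7f_'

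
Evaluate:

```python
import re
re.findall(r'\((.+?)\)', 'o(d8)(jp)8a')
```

['d8', 'jp']

With the lazy modifier that quantifier settles for the fewest repetitions that let the rest of the pattern succeed (the atoms after it are unaffected and can still be greedy).
Because there's exactly one group, `findall` drops the full match and keeps group 1 from each hit.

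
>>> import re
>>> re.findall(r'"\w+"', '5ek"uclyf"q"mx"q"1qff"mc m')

['"uclyf"', '"mx"', '"1qff"']

Matches: at [3:10] → '"uclyf"'; at [11:15] → '"mx"'; at [16:22] → '"1qff"'.
No capturing groups, so `findall` returns the 3 full match strings.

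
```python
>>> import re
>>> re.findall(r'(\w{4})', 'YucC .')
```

One capturing group, so `findall` returns just the captured substring from the one match — 1 in all.

['YucC']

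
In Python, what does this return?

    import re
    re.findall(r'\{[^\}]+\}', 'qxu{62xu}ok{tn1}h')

['{62xu}', '{tn1}']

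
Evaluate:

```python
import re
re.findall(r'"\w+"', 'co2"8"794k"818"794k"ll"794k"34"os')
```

`findall` yields the raw match text (4 of them) because the pattern has no groups.

['"8"', '"818"', '"ll"', '"34"']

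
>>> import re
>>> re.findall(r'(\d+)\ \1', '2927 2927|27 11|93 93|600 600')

After group 1 captures some text, `\1` only succeeds where that same text appears again.
Matches: at [0:9] match '2927 2927', group 1 = '2927'; at [16:21] match '93 93', group 1 = '93'; at [22:29] match '600 600', group 1 = '600'.
Because there's exactly one group, `findall` drops the full match and keeps group 1 from each hit.

['2927', '93', '600']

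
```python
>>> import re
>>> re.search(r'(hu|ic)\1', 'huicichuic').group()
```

'icic'

After group 1 captures some text, `\1` only succeeds where that same text appears again.
Unlike `match`, `search` isn't anchored — it looks for the pattern anywhere in the string.
The match spans [2:6] → 'icic'.
Captured: group 1 = 'ic'.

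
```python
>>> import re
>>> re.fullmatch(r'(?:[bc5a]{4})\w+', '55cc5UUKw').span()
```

(0, 9)

For `fullmatch`, every character of the input must be accounted for by the pattern.
The match spans [0:9] → '55cc5UUKw'.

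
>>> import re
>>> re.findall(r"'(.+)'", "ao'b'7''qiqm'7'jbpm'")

["b'7''qiqm'7'jbpm"]

Because there's exactly one group, `findall` drops the full match and keeps group 1 from the one hit.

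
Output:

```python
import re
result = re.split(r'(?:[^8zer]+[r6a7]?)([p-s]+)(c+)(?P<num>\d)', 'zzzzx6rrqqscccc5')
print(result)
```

With a capturing group present, the delimiter's captured portion is kept in the result list.

['zzzz', 'rqqs', 'cccc', '5', '']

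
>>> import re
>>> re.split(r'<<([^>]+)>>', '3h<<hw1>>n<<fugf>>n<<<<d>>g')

Matches to split on: at [2:9] → '<<hw1>>'; at [10:18] → '<<fugf>>'; at [19:26] → '<<<<d>>'.
`re.split` interleaves the captured-group text with the surrounding fragments.

['3h', 'hw1', 'n', 'fugf', 'n', '<<d', 'g']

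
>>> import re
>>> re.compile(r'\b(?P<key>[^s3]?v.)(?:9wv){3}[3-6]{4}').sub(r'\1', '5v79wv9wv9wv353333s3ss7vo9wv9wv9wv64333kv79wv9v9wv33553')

Pattern: a word boundary (`\b`, zero-width); then optionally any character except [s3], then the literal 'v', then any character (captured as 'key'); then the literal '9wv' repeated 3 times, then exactly 4 of a character in [3-6].
Matches: at [0:16] → '5v79wv9wv9wv3533'.
Each match is replaced using the text its own group 1 captured.

'5v733s3ss7vo9wv9wv9wv64333kv79wv9v9wv33553'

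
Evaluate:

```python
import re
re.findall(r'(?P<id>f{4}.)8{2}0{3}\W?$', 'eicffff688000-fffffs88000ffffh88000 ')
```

['ffffh']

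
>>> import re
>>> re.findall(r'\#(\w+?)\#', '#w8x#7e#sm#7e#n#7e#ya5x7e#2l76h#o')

One capturing group, so `findall` returns just the captured substring from each match — 4 in all.

['w8x', 'sm', 'n', 'ya5x7e']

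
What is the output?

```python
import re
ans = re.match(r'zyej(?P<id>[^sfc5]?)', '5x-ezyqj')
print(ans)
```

With `match`, the pattern is implicitly anchored at the beginning.
Here position 0 doesn't satisfy it, so the call returns None.

None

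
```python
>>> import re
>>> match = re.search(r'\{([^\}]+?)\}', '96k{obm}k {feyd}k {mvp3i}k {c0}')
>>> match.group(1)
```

'obm'

`re.search` tries every starting position until one works.
The match spans [3:8] → '{obm}'.
Captured: group 1 = 'obm'.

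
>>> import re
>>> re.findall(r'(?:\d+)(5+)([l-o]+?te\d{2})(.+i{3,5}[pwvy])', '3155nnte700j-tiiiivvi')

Multiple groups make `findall` return tuples — one 3-tuple for the one match.

[('5', 'nnte70', '0j-tiiiiv')]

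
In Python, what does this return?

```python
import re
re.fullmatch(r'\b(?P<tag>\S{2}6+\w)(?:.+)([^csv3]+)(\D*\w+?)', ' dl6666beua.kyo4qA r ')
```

The pattern matches a word boundary (`\b`, zero-width); then exactly 2 of a non-whitespace character, then one or more of a literal '6', then a word character (captured as 'tag'); then one or more of any character (non-capturing group); then one or more of any character except [csv3] (captured); then zero or more of a non-digit, then one or more of a word character (lazy) (captured).
`re.fullmatch` is like wrapping the pattern in `^…$` (in single-line mode).
Here there's no way to consume every character, so the call returns None.

None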